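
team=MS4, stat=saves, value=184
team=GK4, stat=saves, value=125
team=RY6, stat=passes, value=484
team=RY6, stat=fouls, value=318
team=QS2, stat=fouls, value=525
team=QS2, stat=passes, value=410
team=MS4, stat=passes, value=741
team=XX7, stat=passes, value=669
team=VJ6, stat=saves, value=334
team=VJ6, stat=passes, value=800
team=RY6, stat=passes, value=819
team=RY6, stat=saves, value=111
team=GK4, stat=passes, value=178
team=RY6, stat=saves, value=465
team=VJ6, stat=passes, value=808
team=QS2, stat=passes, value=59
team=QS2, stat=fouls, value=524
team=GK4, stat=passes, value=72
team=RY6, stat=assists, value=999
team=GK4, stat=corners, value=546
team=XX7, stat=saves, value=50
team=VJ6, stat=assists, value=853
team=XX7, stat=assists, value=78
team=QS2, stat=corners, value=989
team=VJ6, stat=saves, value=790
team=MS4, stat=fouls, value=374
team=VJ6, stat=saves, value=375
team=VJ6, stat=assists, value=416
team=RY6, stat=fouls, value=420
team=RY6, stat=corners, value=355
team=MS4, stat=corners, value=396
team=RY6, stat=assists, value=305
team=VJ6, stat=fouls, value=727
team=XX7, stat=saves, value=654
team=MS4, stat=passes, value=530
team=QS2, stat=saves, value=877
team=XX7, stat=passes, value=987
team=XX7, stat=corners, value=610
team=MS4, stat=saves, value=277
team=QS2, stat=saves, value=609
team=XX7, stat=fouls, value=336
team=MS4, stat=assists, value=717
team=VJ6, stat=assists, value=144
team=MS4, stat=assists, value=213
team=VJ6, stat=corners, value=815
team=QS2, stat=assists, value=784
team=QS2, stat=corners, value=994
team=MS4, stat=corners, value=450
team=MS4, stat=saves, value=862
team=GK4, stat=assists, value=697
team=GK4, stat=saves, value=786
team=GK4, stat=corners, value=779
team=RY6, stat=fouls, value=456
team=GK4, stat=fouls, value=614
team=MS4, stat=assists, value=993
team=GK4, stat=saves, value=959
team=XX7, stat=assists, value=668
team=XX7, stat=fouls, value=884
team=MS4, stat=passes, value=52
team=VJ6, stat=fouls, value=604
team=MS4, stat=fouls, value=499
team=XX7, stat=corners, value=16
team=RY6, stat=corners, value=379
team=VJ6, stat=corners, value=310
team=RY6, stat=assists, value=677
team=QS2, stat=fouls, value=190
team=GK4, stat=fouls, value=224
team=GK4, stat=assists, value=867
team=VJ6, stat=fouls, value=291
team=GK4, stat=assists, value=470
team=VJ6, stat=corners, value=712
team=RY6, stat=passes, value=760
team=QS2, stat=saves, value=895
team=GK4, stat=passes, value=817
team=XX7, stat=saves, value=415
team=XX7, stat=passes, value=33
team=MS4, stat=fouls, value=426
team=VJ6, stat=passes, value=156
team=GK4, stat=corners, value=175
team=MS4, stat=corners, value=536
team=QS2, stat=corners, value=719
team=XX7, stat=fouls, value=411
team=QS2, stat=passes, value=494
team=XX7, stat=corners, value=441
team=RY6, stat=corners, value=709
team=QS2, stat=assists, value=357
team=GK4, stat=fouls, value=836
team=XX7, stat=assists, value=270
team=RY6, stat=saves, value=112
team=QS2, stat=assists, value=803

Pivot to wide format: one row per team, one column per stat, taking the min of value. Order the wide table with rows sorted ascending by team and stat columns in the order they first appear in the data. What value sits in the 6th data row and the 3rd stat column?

With rows sorted ascending by team, row 6 is team=XX7. stat columns in first-appearance order: saves, passes, fouls, assists, corners; column 3 is fouls.
Long rows with team=XX7, stat=fouls: min(336, 884, 411) = 336.

336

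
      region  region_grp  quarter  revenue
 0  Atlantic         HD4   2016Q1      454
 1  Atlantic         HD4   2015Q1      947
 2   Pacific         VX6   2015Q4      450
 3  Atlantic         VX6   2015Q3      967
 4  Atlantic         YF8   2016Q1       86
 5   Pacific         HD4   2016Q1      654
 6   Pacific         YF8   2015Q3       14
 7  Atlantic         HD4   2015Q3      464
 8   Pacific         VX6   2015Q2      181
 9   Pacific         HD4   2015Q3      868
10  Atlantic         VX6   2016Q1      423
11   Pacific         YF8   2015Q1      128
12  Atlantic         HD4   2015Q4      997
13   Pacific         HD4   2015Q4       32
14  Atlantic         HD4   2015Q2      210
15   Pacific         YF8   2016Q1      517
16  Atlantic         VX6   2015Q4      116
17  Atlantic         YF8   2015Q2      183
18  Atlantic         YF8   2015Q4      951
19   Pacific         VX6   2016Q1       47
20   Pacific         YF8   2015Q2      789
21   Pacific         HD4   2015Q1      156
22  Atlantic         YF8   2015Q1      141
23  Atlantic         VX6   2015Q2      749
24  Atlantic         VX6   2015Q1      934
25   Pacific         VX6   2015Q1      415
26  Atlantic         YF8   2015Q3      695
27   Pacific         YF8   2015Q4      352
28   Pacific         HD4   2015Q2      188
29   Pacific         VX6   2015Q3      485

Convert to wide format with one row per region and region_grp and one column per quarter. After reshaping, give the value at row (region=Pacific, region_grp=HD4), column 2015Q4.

Wide layout: rows indexed by region and region_grp, columns are the 5 distinct quarter values (2016Q1, 2015Q1, 2015Q4, 2015Q3, 2015Q2).
Cell (region=Pacific, region_grp=HD4, quarter=2015Q4) draws from the long row where region=Pacific, region_grp=HD4 and quarter=2015Q4, which has revenue=32.

32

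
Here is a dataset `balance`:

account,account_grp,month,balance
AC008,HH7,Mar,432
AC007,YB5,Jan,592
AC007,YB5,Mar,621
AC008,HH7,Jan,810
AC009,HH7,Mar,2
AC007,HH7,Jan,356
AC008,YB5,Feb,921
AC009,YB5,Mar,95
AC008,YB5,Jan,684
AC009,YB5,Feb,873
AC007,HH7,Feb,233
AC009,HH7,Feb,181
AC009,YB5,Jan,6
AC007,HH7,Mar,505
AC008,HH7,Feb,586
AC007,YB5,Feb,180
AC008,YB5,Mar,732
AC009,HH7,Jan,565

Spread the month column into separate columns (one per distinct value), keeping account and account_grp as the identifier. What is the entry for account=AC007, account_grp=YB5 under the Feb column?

Wide layout: rows indexed by account and account_grp, columns are the 3 distinct month values (Mar, Jan, Feb).
Cell (account=AC007, account_grp=YB5, month=Feb) draws from the long row where account=AC007, account_grp=YB5 and month=Feb, which has balance=180.

180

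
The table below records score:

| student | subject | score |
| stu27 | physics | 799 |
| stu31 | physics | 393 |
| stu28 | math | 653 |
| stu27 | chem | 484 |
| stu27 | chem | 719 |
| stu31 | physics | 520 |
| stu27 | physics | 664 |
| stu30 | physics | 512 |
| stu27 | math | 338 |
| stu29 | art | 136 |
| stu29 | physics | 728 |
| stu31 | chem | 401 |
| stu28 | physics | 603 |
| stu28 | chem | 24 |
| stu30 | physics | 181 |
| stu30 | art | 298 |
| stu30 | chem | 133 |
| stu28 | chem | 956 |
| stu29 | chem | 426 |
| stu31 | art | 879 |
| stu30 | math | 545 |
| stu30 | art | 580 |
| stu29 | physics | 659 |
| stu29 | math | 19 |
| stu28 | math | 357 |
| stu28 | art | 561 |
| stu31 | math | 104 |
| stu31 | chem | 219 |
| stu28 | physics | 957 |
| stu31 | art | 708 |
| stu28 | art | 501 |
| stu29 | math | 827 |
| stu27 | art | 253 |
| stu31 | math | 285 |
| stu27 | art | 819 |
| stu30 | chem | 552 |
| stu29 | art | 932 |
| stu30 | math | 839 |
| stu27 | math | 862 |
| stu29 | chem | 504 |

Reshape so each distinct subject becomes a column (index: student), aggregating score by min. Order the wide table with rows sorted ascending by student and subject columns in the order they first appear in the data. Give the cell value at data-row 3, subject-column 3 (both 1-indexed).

426

With rows sorted ascending by student, row 3 is student=stu29. subject columns in first-appearance order: physics, math, chem, art; column 3 is chem.
Long rows with student=stu29, subject=chem: min(426, 504) = 426.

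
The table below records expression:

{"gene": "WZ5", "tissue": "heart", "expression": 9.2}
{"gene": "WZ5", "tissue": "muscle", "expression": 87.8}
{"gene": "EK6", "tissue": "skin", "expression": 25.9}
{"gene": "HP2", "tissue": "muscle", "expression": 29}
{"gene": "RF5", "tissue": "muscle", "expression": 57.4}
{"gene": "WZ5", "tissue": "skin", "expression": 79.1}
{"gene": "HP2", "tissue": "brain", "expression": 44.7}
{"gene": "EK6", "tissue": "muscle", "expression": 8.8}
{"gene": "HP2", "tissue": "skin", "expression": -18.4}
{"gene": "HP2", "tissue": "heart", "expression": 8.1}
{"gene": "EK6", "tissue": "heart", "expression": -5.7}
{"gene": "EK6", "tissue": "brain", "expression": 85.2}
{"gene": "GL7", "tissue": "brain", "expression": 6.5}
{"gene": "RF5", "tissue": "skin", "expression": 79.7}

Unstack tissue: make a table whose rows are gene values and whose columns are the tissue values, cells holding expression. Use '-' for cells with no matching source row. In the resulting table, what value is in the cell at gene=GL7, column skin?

-

No long-format row has gene=GL7 and tissue=skin, so the cell is -.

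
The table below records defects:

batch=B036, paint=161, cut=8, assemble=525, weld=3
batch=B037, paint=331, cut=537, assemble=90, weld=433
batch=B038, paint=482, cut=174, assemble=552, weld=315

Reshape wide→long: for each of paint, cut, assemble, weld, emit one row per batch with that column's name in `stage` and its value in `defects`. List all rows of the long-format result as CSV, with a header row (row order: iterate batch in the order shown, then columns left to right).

Each (batch, column) pair becomes one row: 3 × 4 = 12 rows.
For example, (B036, paint) → defects=161.

batch,stage,defects
B036,paint,161
B036,cut,8
B036,assemble,525
B036,weld,3
B037,paint,331
B037,cut,537
B037,assemble,90
B037,weld,433
B038,paint,482
B038,cut,174
B038,assemble,552
B038,weld,315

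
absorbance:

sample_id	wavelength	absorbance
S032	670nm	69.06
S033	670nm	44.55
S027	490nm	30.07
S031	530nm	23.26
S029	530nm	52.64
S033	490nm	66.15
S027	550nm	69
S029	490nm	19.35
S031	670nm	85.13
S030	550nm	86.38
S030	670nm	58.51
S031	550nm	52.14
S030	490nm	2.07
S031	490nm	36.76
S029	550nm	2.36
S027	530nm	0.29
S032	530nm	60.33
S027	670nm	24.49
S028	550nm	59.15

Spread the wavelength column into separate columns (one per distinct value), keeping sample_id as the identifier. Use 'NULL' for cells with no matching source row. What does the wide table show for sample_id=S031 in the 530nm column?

23.26

The long row with sample_id=S031, wavelength=530nm has absorbance=23.26.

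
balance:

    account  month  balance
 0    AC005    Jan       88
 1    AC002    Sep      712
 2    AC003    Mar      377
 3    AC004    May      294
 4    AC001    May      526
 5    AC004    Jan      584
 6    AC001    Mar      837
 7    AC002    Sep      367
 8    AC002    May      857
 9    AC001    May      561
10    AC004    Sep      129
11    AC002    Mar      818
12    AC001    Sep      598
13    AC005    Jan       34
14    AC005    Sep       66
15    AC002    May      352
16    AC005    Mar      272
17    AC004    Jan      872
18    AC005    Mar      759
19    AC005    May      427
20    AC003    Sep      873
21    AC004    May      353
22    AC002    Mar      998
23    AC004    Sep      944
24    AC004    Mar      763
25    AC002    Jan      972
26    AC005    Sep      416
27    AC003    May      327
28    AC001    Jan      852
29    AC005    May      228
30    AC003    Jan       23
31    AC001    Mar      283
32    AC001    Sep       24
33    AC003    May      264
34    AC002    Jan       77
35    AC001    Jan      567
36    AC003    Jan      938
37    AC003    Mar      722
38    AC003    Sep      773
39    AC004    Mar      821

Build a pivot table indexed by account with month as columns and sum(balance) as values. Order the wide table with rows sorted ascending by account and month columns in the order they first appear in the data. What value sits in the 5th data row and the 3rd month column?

1031

With rows sorted ascending by account, row 5 is account=AC005. month columns in first-appearance order: Jan, Sep, Mar, May; column 3 is Mar.
Long rows with account=AC005, month=Mar: 272 + 759 = 1031.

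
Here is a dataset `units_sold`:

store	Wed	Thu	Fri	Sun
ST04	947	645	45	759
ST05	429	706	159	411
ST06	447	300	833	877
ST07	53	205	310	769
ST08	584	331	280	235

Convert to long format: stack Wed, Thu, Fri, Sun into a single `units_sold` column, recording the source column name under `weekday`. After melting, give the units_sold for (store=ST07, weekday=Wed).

Unpivoting turns each (store, wide-column) pair into one long row.
The wide cell at row ST07, column Wed holds 53, so the long row (ST07, Wed) has units_sold=53.

53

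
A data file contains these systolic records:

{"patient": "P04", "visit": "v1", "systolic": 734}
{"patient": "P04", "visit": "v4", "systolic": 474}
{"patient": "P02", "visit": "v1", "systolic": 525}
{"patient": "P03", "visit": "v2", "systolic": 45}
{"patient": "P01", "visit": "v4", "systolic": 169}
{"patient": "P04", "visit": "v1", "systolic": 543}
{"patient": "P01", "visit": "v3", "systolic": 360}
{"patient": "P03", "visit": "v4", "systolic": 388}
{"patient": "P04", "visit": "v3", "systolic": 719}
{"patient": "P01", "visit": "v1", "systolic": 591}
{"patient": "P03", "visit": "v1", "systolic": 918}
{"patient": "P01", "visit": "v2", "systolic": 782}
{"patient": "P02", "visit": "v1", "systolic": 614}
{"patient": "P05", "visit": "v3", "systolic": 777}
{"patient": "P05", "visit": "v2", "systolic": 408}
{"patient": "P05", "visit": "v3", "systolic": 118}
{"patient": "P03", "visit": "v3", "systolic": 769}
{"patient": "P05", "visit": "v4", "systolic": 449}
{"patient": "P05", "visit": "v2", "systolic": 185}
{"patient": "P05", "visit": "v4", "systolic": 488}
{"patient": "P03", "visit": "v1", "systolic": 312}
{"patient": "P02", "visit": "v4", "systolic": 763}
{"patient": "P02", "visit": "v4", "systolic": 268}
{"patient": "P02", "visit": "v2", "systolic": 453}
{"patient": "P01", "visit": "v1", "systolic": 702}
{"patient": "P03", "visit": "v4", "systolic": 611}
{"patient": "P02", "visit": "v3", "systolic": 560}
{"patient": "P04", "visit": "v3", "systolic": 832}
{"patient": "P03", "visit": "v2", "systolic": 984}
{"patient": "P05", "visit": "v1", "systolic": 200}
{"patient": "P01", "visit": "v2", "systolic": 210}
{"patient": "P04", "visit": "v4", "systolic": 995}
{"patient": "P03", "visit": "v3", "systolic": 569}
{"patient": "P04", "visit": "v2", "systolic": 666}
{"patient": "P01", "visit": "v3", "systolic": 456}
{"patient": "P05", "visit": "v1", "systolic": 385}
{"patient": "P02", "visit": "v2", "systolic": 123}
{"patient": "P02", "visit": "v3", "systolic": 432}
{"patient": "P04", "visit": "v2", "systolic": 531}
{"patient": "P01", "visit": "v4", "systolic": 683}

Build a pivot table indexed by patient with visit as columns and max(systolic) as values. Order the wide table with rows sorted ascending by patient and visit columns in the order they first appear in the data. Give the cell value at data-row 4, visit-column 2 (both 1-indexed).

With rows sorted ascending by patient, row 4 is patient=P04. visit columns in first-appearance order: v1, v4, v2, v3; column 2 is v4.
Long rows with patient=P04, visit=v4: max(474, 995) = 995.

995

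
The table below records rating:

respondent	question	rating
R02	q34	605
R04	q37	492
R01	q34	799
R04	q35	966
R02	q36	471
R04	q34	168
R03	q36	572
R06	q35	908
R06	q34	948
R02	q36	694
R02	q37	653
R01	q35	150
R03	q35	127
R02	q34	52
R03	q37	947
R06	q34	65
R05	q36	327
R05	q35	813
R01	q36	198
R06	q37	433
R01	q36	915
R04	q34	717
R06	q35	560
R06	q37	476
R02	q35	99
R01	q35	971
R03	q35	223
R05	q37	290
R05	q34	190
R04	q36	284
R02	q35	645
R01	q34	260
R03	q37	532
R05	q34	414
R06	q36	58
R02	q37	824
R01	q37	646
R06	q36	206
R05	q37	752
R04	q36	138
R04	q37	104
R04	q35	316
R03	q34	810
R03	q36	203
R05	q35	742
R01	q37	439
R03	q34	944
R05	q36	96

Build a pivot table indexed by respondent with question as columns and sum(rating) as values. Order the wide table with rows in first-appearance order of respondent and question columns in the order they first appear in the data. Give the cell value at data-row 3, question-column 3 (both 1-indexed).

With rows in first-appearance order of respondent, row 3 is respondent=R01. question columns in first-appearance order: q34, q37, q35, q36; column 3 is q35.
Long rows with respondent=R01, question=q35: 150 + 971 = 1121.

1121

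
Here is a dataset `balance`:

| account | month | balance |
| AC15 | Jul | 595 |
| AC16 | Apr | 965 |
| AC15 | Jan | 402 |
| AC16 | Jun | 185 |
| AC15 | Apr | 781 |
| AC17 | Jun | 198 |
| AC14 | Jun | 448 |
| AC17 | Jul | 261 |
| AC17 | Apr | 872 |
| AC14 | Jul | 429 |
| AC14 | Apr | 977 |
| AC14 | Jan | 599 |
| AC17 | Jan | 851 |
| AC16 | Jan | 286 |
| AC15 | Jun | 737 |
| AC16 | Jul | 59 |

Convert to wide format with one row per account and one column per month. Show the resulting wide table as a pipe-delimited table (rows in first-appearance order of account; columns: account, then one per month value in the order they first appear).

Columns: account plus the 4 distinct month values (Jul, Apr, Jan, Jun).
For example, row AC15 column Jul takes balance=595 from the long row (AC15, Jul).

| account | Jul | Apr | Jan | Jun |
| AC15 | 595 | 781 | 402 | 737 |
| AC16 | 59 | 965 | 286 | 185 |
| AC17 | 261 | 872 | 851 | 198 |
| AC14 | 429 | 977 | 599 | 448 |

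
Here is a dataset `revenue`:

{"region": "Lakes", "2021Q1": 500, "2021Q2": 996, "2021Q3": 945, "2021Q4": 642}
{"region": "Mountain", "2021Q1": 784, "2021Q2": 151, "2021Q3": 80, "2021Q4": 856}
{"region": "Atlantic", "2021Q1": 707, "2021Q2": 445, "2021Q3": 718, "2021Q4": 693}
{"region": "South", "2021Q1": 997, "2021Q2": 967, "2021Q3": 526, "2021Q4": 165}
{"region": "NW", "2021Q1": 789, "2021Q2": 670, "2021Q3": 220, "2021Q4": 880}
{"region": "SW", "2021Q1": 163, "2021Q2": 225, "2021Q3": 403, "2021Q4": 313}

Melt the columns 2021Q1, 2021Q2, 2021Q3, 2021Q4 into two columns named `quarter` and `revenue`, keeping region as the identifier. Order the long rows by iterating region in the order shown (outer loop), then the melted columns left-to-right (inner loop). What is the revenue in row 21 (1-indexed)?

163

24 rows total (6 × 4). Row 21: index ⌊(21-1)/4⌋ = 5 into region → SW; (21-1) mod 4 = 0 into the melted columns → 2021Q1.
So row 21 is (SW, 2021Q1, 163); revenue = 163.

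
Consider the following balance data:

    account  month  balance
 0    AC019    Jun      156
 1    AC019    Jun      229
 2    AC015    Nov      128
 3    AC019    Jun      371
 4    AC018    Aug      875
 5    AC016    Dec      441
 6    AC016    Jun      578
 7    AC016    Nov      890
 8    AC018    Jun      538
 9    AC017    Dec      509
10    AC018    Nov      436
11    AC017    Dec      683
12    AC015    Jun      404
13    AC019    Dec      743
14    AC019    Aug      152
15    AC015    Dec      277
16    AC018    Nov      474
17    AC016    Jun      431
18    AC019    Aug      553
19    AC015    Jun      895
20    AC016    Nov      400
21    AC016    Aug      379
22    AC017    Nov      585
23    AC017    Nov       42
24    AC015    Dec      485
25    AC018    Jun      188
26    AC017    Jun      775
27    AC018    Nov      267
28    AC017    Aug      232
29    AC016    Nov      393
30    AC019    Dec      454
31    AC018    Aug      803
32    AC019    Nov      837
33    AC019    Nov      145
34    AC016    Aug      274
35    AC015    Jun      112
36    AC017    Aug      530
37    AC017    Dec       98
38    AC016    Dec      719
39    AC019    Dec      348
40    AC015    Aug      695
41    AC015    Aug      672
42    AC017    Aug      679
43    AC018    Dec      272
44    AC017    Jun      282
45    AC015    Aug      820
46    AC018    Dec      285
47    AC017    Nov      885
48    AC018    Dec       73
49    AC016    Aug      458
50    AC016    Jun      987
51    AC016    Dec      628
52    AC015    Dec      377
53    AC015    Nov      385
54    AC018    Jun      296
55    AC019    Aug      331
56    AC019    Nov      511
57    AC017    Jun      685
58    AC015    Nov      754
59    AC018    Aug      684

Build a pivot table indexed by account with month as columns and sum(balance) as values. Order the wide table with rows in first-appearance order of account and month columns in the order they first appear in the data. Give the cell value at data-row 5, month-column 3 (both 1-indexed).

With rows in first-appearance order of account, row 5 is account=AC017. month columns in first-appearance order: Jun, Nov, Aug, Dec; column 3 is Aug.
Long rows with account=AC017, month=Aug: 232 + 530 + 679 = 1441.

1441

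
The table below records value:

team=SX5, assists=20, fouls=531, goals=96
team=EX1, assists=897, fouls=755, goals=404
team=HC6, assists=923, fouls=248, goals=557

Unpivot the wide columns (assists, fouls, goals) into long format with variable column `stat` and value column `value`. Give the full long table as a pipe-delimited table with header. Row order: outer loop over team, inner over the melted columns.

| team | stat | value |
| SX5 | assists | 20 |
| SX5 | fouls | 531 |
| SX5 | goals | 96 |
| EX1 | assists | 897 |
| EX1 | fouls | 755 |
| EX1 | goals | 404 |
| HC6 | assists | 923 |
| HC6 | fouls | 248 |
| HC6 | goals | 557 |

Each (team, column) pair becomes one row: 3 × 3 = 9 rows.
For example, (SX5, assists) → value=20.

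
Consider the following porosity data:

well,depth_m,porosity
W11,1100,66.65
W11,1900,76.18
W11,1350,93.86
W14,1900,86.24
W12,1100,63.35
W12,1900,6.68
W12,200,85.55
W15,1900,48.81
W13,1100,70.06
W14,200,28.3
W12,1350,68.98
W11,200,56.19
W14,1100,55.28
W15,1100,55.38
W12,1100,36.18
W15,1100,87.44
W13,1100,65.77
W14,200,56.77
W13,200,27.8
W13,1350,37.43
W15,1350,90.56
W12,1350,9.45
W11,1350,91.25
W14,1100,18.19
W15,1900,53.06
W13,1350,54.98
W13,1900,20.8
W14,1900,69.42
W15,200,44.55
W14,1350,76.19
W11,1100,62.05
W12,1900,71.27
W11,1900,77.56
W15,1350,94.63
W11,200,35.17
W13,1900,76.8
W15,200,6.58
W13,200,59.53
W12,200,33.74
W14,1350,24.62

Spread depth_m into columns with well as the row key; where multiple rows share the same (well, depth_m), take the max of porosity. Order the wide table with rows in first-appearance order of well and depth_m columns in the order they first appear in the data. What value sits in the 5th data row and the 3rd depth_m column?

54.98

With rows in first-appearance order of well, row 5 is well=W13. depth_m columns in first-appearance order: 1100, 1900, 1350, 200; column 3 is 1350.
Long rows with well=W13, depth_m=1350: max(37.43, 54.98) = 54.98.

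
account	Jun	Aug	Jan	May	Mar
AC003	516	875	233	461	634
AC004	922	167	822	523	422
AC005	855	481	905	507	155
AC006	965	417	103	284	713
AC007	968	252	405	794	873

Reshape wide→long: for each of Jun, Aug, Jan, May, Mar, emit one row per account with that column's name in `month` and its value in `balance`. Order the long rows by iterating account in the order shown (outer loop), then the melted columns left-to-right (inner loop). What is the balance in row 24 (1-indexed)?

25 rows total (5 × 5). Row 24: index ⌊(24-1)/5⌋ = 4 into account → AC007; (24-1) mod 5 = 3 into the melted columns → May.
So row 24 is (AC007, May, 794); balance = 794.

794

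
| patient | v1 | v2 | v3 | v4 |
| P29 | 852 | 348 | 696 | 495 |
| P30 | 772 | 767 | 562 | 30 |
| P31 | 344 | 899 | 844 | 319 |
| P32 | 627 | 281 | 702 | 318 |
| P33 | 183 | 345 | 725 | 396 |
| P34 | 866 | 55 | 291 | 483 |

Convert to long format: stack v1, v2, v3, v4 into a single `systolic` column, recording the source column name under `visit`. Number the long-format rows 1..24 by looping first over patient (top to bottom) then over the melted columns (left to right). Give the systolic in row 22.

24 rows total (6 × 4). Row 22: index ⌊(22-1)/4⌋ = 5 into patient → P34; (22-1) mod 4 = 1 into the melted columns → v2.
So row 22 is (P34, v2, 55); systolic = 55.

55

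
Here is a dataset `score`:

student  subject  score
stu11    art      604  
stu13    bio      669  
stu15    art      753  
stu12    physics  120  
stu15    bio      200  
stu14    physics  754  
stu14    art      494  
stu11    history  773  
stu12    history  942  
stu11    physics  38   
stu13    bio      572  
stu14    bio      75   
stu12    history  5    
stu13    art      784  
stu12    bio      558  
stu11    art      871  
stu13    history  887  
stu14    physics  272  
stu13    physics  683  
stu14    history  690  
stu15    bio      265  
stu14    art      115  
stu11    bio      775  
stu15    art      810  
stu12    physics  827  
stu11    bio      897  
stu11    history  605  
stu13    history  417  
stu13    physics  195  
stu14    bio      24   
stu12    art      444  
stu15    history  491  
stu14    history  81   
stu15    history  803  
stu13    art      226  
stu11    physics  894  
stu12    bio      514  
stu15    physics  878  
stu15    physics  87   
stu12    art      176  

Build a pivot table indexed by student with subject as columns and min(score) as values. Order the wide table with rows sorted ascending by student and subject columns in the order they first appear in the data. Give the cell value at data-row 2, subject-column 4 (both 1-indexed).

With rows sorted ascending by student, row 2 is student=stu12. subject columns in first-appearance order: art, bio, physics, history; column 4 is history.
Long rows with student=stu12, subject=history: min(942, 5) = 5.

5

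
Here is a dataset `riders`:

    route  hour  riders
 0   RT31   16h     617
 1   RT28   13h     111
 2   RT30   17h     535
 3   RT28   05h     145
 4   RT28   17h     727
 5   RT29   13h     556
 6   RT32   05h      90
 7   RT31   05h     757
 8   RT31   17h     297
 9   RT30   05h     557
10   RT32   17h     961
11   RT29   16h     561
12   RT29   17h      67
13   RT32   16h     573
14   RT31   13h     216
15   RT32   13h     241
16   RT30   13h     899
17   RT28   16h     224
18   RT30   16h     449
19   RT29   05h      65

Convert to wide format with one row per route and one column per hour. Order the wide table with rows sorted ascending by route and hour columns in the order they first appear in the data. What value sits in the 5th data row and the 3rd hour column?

961

With rows sorted ascending by route, row 5 is route=RT32. hour columns in first-appearance order: 16h, 13h, 17h, 05h; column 3 is 17h.
Long rows with route=RT32, hour=17h: riders = 961.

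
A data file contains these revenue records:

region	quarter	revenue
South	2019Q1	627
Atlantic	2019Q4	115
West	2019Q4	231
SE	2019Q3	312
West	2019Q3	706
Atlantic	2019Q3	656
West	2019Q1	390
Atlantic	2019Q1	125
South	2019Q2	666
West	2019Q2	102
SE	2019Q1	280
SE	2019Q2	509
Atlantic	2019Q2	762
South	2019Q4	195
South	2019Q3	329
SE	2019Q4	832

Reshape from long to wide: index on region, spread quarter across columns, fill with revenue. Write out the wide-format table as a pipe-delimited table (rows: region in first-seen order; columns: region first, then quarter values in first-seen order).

| region | 2019Q1 | 2019Q4 | 2019Q3 | 2019Q2 |
| South | 627 | 195 | 329 | 666 |
| Atlantic | 125 | 115 | 656 | 762 |
| West | 390 | 231 | 706 | 102 |
| SE | 280 | 832 | 312 | 509 |

Columns: region plus the 4 distinct quarter values (2019Q1, 2019Q4, 2019Q3, 2019Q2).
For example, row South column 2019Q1 takes revenue=627 from the long row (South, 2019Q1).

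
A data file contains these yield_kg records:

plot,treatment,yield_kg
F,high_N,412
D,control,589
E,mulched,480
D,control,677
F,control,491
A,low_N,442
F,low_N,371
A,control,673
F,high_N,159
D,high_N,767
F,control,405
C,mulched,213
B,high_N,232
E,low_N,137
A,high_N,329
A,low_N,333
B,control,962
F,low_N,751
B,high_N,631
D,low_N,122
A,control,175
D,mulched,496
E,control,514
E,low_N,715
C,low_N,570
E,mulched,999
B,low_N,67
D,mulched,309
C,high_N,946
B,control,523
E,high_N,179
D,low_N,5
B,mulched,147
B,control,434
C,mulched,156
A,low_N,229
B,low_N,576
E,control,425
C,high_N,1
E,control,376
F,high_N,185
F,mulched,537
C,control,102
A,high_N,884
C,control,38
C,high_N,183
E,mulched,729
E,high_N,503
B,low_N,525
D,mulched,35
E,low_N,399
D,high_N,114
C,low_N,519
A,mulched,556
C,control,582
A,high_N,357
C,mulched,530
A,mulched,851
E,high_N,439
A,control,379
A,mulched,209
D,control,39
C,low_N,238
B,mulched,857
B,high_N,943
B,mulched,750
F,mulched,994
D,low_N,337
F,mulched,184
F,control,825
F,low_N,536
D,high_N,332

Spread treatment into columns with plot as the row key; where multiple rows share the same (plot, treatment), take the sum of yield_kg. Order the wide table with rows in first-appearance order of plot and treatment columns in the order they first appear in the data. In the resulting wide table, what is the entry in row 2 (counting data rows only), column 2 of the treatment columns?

1305

With rows in first-appearance order of plot, row 2 is plot=D. treatment columns in first-appearance order: high_N, control, mulched, low_N; column 2 is control.
Long rows with plot=D, treatment=control: 589 + 677 + 39 = 1305.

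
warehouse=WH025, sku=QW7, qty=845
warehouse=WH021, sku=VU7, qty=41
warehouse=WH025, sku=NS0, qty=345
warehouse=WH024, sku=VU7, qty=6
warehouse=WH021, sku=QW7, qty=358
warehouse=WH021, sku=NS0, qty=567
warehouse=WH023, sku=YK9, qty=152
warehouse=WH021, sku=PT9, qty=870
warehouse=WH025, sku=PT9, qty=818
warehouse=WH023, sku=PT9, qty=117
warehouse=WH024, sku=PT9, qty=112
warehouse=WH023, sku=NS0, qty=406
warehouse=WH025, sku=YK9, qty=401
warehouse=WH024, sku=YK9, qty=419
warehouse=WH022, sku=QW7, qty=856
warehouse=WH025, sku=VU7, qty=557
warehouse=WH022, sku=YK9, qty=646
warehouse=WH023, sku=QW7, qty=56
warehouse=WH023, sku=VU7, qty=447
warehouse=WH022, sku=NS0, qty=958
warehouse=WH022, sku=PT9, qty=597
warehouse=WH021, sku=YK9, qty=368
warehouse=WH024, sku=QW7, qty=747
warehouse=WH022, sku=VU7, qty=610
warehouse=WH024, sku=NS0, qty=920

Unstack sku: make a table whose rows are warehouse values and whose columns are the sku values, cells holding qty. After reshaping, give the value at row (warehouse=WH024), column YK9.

Wide layout: rows indexed by warehouse, columns are the 5 distinct sku values (QW7, VU7, NS0, YK9, PT9).
Cell (warehouse=WH024, sku=YK9) draws from the long row where warehouse=WH024 and sku=YK9, which has qty=419.

419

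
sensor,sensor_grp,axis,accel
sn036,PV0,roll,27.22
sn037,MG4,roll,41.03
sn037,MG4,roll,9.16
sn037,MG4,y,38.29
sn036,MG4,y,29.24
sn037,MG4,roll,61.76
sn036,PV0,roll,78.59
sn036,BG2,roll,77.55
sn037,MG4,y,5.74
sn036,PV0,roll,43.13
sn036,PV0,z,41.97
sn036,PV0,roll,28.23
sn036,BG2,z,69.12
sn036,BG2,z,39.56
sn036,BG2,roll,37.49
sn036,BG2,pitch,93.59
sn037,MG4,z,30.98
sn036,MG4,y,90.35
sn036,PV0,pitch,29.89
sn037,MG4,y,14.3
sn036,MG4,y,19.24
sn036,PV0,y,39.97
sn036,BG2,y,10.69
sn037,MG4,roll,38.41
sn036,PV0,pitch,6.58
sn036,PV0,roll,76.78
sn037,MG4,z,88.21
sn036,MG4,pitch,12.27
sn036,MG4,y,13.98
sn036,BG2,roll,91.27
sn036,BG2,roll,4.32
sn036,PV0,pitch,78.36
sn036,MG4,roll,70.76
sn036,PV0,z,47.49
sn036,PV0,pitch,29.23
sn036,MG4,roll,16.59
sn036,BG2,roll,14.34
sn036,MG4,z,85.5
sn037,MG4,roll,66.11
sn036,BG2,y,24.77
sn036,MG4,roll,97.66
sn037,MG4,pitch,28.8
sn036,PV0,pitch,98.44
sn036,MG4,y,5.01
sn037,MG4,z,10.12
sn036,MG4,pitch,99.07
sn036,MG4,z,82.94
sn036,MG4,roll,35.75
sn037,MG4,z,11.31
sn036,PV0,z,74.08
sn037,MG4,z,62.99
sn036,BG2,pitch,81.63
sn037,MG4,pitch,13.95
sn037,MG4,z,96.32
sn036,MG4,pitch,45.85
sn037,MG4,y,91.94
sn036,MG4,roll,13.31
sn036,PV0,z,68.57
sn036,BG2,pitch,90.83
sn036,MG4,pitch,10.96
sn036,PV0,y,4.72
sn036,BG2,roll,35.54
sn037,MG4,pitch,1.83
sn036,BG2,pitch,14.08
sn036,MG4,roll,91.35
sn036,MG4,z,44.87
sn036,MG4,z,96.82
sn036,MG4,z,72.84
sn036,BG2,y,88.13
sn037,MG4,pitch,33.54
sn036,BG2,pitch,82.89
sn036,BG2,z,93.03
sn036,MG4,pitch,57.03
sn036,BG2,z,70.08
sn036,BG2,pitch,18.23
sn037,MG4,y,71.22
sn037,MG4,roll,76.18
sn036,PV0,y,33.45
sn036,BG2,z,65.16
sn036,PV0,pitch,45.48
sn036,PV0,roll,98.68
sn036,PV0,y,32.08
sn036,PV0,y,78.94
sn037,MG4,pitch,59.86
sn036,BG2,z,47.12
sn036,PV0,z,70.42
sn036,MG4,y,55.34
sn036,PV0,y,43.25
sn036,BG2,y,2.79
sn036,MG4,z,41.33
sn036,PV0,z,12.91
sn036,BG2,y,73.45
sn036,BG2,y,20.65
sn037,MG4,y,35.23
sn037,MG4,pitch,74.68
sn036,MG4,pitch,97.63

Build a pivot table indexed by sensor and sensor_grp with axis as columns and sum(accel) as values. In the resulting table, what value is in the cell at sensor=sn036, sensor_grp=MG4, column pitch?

322.81

Rows with sensor=sn036, sensor_grp=MG4 and axis=pitch: accel values are 12.27, 99.07, 45.85, 10.96, 57.03, 97.63.
12.27 + 99.07 + 45.85 + 10.96 + 57.03 + 97.63 = 322.81.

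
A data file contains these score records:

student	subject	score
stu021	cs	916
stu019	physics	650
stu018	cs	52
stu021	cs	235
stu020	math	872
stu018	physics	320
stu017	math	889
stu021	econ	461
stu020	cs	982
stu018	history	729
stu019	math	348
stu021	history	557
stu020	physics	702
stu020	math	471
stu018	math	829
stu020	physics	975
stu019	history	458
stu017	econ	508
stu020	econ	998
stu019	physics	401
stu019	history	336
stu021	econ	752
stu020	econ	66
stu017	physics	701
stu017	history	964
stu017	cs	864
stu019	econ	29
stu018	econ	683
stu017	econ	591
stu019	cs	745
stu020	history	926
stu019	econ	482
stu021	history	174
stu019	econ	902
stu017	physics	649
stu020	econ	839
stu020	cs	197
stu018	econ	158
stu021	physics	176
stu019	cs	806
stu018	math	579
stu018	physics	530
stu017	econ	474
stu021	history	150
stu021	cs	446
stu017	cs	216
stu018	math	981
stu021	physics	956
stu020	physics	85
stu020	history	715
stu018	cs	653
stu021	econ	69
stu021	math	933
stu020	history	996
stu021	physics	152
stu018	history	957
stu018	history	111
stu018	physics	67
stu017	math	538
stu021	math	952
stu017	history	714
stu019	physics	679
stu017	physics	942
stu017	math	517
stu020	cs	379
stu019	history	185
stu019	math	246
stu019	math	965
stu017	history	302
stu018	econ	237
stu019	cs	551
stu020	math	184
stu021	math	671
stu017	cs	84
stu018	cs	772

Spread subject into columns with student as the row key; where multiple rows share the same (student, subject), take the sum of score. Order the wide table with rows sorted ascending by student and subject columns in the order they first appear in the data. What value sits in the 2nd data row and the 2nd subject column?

With rows sorted ascending by student, row 2 is student=stu018. subject columns in first-appearance order: cs, physics, math, econ, history; column 2 is physics.
Long rows with student=stu018, subject=physics: 320 + 530 + 67 = 917.

917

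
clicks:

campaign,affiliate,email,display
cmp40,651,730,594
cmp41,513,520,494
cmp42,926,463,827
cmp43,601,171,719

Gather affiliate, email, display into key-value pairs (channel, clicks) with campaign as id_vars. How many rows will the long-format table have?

4 campaign values × 3 melted columns = 12 rows.

12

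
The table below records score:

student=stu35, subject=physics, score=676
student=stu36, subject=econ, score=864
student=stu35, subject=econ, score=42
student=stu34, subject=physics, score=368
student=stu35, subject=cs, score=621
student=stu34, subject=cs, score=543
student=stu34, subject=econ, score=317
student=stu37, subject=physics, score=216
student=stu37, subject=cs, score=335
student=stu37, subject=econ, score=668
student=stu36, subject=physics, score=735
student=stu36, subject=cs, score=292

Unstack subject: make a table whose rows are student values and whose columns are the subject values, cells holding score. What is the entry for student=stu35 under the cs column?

Wide layout: rows indexed by student, columns are the 3 distinct subject values (physics, econ, cs).
Cell (student=stu35, subject=cs) draws from the long row where student=stu35 and subject=cs, which has score=621.

621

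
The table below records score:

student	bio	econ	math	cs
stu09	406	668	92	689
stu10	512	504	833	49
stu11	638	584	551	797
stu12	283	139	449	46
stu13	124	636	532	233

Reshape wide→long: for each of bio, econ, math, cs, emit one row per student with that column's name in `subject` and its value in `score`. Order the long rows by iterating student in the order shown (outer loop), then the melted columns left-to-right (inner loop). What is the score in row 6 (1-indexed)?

20 rows total (5 × 4). Row 6: index ⌊(6-1)/4⌋ = 1 into student → stu10; (6-1) mod 4 = 1 into the melted columns → econ.
So row 6 is (stu10, econ, 504); score = 504.

504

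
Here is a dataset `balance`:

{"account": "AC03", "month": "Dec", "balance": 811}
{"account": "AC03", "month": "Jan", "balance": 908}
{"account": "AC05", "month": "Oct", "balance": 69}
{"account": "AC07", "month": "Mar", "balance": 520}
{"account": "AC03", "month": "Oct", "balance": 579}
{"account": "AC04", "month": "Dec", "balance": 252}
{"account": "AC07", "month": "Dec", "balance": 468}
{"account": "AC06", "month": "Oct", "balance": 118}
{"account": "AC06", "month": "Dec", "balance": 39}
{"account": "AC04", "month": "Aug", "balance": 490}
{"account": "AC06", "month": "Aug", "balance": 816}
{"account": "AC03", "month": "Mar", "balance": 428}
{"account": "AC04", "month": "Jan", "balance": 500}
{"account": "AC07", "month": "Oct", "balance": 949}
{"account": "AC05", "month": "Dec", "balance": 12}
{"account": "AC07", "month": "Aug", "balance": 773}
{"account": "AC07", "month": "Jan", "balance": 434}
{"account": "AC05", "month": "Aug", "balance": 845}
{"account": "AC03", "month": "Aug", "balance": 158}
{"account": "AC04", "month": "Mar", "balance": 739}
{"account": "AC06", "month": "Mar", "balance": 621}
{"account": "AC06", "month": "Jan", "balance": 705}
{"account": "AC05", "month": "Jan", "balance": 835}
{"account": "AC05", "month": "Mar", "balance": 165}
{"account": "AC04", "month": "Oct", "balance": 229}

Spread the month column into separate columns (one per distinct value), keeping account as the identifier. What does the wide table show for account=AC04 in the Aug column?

490

Wide layout: rows indexed by account, columns are the 5 distinct month values (Dec, Jan, Oct, Mar, Aug).
Cell (account=AC04, month=Aug) draws from the long row where account=AC04 and month=Aug, which has balance=490.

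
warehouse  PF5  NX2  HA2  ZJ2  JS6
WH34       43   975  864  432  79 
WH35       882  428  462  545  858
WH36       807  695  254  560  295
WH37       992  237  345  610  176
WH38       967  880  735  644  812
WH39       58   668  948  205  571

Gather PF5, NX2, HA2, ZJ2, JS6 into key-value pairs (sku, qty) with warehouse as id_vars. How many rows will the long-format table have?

30

6 warehouse values × 5 melted columns = 30 rows.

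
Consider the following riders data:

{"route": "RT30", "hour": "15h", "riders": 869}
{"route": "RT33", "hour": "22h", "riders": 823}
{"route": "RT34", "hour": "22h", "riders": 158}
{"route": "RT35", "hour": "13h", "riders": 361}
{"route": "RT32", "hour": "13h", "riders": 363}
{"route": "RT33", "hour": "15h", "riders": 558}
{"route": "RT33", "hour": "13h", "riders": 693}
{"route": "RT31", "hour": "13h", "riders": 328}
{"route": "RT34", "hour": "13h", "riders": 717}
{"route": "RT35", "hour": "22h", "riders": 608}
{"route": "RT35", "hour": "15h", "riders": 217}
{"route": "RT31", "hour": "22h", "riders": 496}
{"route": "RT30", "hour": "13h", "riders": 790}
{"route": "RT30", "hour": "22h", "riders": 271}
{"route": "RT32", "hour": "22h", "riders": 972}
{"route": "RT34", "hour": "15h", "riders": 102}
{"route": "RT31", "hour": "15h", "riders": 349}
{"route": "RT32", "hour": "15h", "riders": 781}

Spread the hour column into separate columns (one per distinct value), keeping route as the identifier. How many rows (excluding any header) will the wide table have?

6

6 distinct route values → 6 rows.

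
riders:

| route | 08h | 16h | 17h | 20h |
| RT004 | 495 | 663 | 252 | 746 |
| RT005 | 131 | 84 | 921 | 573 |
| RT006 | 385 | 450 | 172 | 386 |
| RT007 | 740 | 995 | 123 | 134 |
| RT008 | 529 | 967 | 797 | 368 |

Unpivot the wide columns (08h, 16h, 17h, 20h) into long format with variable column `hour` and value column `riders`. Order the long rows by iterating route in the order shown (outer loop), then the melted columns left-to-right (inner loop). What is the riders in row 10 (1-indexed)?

20 rows total (5 × 4). Row 10: index ⌊(10-1)/4⌋ = 2 into route → RT006; (10-1) mod 4 = 1 into the melted columns → 16h.
So row 10 is (RT006, 16h, 450); riders = 450.

450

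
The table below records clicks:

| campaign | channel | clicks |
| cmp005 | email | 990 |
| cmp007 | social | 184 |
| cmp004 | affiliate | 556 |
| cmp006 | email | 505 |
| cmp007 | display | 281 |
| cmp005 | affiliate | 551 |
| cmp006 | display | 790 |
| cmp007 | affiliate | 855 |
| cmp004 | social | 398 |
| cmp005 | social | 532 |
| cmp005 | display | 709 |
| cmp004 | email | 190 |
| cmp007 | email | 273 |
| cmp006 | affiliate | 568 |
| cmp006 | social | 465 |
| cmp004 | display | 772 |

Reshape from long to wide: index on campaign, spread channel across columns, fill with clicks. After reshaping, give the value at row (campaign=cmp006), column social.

465

Wide layout: rows indexed by campaign, columns are the 4 distinct channel values (email, social, affiliate, display).
Cell (campaign=cmp006, channel=social) draws from the long row where campaign=cmp006 and channel=social, which has clicks=465.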